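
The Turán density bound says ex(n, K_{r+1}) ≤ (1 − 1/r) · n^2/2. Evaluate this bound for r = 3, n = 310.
Turán density bound = (2/3) · 310^2/2 = 96100/3 ≈ 32033.3333

Turán's theorem: ex(n, K_{r+1}) is achieved by the complete r-partite Turán graph T(n, r) with parts as balanced as possible, and is at most (1 − 1/r) · n^2/2. For r = 3, n = 310: the density bound is (2/3) · 96100/2 = 96100/3 ≈ 32033.3333. The integer-valued extremum is e(T(310, 3)) = 32033, which is strictly less than the density bound 96100/3 since 3 ∤ 310 (the parts of T(310, 3) cannot all be equal).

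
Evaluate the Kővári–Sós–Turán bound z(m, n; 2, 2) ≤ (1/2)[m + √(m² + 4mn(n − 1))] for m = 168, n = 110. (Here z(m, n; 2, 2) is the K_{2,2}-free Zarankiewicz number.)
z(168, 110; 2, 2) ≤ (1/2)[168 + √(168² + 4·168·110·109)] = (1/2)[168 + √8085504] = 1505.751

Kővári–Sós–Turán: let r_1, ..., r_168 be the row sums and z = Σ r_i the total number of 1s. Each pair of columns can share at most one row with both entries 1 (else a 2×2 all-ones block appears), so Σ_i C(r_i, 2) ≤ C(110, 2) = 5995. By convexity Σ_i C(r_i, 2) ≥ 168·C(z/168, 2) = z(z − 168)/(2·168), giving z² − 168z − 168·110·109 ≤ 0 and hence z ≤ (1/2)[168 + √(28224 + 4·2014320)] = (1/2)[168 + √8085504] ≈ (1/2)(168 + 2843.5021) = 1505.751.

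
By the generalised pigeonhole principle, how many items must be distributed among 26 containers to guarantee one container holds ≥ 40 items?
n = (40 − 1)·26 + 1 = 1015

By the generalised pigeonhole principle, to guarantee some box contains ≥ r objects we need more than (r − 1) · k objects total. Threshold: n = (r − 1) · k + 1. With r = 40 and k = 26: n = 39 · 26 + 1 = 1014 + 1 = 1015. For n = 1014 = 39 · 26, we can put exactly 39 objects in every box, avoiding 40 in any single one — so 1015 is tight.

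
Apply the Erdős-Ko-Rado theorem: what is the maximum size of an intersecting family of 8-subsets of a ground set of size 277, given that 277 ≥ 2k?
max |F| = C(276, 7) = 22419525070800

Erdős-Ko-Rado (1961): when n ≥ 2k, max |F| = C(n−1, k−1). The bound is attained by the star {A : i ∈ A} for any fixed i ∈ [n]. Here C(277−1, 8−1) = C(276, 7) = 22419525070800.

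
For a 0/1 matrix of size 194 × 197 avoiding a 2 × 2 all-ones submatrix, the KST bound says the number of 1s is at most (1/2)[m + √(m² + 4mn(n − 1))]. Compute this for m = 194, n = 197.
z(194, 197; 2, 2) ≤ (1/2)[194 + √(194² + 4·194·197·196)] = (1/2)[194 + √30000548] = 2835.6378

Kővári–Sós–Turán: let r_1, ..., r_194 be the row sums and z = Σ r_i the total number of 1s. Each pair of columns can share at most one row with both entries 1 (else a 2×2 all-ones block appears), so Σ_i C(r_i, 2) ≤ C(197, 2) = 19306. By convexity Σ_i C(r_i, 2) ≥ 194·C(z/194, 2) = z(z − 194)/(2·194), giving z² − 194z − 194·197·196 ≤ 0 and hence z ≤ (1/2)[194 + √(37636 + 4·7490728)] = (1/2)[194 + √30000548] ≈ (1/2)(194 + 5477.2756) = 2835.6378.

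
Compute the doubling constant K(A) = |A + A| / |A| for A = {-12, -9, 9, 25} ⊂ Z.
K = |A + A| / |A| = 10/4 = 5/2

Enumerate A + A = {a + b : a, b ∈ A}. With |A| = 4, there are |A|^2 = 16 ordered sum pairs; collecting distinct values, A + A = {-24, -21, -18, -3, 0, 13, 16, 18, 34, 50}, so |A + A| = 10. Thus K = 10/4 = 5/2. For comparison, the minimum possible |A + A| over all 4-element sets is 2·4 − 1 = 7 (so min K = 7/4), attained only by arithmetic progressions.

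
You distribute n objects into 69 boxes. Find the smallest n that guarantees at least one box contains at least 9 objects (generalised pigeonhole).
n = (9 − 1)·69 + 1 = 553

By the generalised pigeonhole principle, to guarantee some box contains ≥ r objects we need more than (r − 1) · k objects total. Threshold: n = (r − 1) · k + 1. With r = 9 and k = 69: n = 8 · 69 + 1 = 552 + 1 = 553. For n = 552 = 8 · 69, we can put exactly 8 objects in every box, avoiding 9 in any single one — so 553 is tight.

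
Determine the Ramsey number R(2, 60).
R(2, 60) = 60

R(2, k) = k for all k ≥ 2: in a 2-colouring of K_k, either some edge is red (a red K_2) or all edges are blue (a blue K_k). And K_{59} coloured all-blue has no blue K_60, so R(2, 60) > 59. Hence R(2, 60) = 60.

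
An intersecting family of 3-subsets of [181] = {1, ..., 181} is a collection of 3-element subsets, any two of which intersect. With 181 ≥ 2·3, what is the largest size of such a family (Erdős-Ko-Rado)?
max |F| = C(180, 2) = 16110

Erdős-Ko-Rado (1961): when n ≥ 2k, max |F| = C(n−1, k−1). The bound is attained by the star {A : i ∈ A} for any fixed i ∈ [n]. Here C(181−1, 3−1) = C(180, 2) = 16110.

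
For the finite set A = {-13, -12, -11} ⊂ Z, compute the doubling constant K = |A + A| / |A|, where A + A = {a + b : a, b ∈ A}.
K = |A + A| / |A| = 5/3

Enumerate A + A = {a + b : a, b ∈ A}. With |A| = 3, there are |A|^2 = 9 ordered sum pairs; collecting distinct values, A + A = {-26, -25, -24, -23, -22}, so |A + A| = 5. Thus K = 5/3. Here |A + A| = 2|A| − 1 = 5, the minimum possible — so K = 5/3 is minimal, which holds iff A is an arithmetic progression.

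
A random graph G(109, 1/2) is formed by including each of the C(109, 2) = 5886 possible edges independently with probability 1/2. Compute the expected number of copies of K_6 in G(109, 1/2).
E[# K_6] = C(109, 6) · (1/2)^C(6, 2) = 2025023364 / 2^15 = 506255841/8192 ≈ 61798.808716

For each 6-subset S of vertices (there are C(109, 6) = 2025023364 such S), let X_S = 1 if S induces a K_6 (all C(6, 2) = 15 edges present). Then P(X_S = 1) = (1/2)^15 = 1/32768. By linearity of expectation, E[# K_6] = C(109, 6) · (1/2)^15 = 2025023364 / 32768 = 506255841/8192 ≈ 61798.808716.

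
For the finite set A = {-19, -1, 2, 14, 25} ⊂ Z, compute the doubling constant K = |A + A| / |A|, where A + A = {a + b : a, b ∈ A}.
K = |A + A| / |A| = 15/5 = 3

Enumerate A + A = {a + b : a, b ∈ A}. With |A| = 5, there are |A|^2 = 25 ordered sum pairs; collecting distinct values, A + A = {-38, -20, -17, -5, -2, 1, 4, 6, 13, 16, 24, 27, 28, 39, 50}, so |A + A| = 15. Thus K = 15/5 = 3. For comparison, the minimum possible |A + A| over all 5-element sets is 2·5 − 1 = 9 (so min K = 9/5), attained only by arithmetic progressions.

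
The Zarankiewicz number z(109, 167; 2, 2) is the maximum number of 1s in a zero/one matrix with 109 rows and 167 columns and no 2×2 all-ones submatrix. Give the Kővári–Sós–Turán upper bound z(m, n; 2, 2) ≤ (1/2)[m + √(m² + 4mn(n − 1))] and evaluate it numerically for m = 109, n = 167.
z(109, 167; 2, 2) ≤ (1/2)[109 + √(109² + 4·109·167·166)] = (1/2)[109 + √12098673] = 1793.6573

Kővári–Sós–Turán: let r_1, ..., r_109 be the row sums and z = Σ r_i the total number of 1s. Each pair of columns can share at most one row with both entries 1 (else a 2×2 all-ones block appears), so Σ_i C(r_i, 2) ≤ C(167, 2) = 13861. By convexity Σ_i C(r_i, 2) ≥ 109·C(z/109, 2) = z(z − 109)/(2·109), giving z² − 109z − 109·167·166 ≤ 0 and hence z ≤ (1/2)[109 + √(11881 + 4·3021698)] = (1/2)[109 + √12098673] ≈ (1/2)(109 + 3478.3147) = 1793.6573.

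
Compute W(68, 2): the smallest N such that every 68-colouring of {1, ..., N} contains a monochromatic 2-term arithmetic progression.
W(68, 2) = 68 + 1 = 69

A 2-term AP is any pair of integers, so a monochromatic 2-AP exists iff some colour is used at least twice. With 68 colours, the colouring i ↦ i on {1, ..., 68} uses each colour once, avoiding any monochromatic pair, so W(68, 2) > 68. For {1, ..., 69}, pigeonhole forces two integers of the same colour, which form a monochromatic 2-AP. Hence W(68, 2) = 69.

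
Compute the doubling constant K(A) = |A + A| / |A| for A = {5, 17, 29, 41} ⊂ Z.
K = |A + A| / |A| = 7/4

Enumerate A + A = {a + b : a, b ∈ A}. With |A| = 4, there are |A|^2 = 16 ordered sum pairs; collecting distinct values, A + A = {10, 22, 34, 46, 58, 70, 82}, so |A + A| = 7. Thus K = 7/4. Here |A + A| = 2|A| − 1 = 7, the minimum possible — so K = 7/4 is minimal, which holds iff A is an arithmetic progression.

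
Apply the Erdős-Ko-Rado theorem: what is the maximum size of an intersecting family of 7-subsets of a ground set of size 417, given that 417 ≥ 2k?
max |F| = C(416, 6) = 6942219827088

The Erdős-Ko-Rado theorem states: for n ≥ 2k, an intersecting family of k-subsets of an n-element set has size at most C(n − 1, k − 1), with equality for 'star' families {A ⊆ [n] : |A| = k, i ∈ A} (fix an element i). For n = 417, k = 7: C(416, 6) = 6942219827088.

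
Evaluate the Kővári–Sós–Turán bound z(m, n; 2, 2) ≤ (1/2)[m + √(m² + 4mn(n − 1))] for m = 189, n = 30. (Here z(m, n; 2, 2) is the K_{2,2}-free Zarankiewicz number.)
z(189, 30; 2, 2) ≤ (1/2)[189 + √(189² + 4·189·30·29)] = (1/2)[189 + √693441] = 510.8655

Kővári–Sós–Turán: let r_1, ..., r_189 be the row sums and z = Σ r_i the total number of 1s. Each pair of columns can share at most one row with both entries 1 (else a 2×2 all-ones block appears), so Σ_i C(r_i, 2) ≤ C(30, 2) = 435. By convexity Σ_i C(r_i, 2) ≥ 189·C(z/189, 2) = z(z − 189)/(2·189), giving z² − 189z − 189·30·29 ≤ 0 and hence z ≤ (1/2)[189 + √(35721 + 4·164430)] = (1/2)[189 + √693441] ≈ (1/2)(189 + 832.731) = 510.8655.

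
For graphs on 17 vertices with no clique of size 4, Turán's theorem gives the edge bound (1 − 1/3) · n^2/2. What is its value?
Turán density bound = (2/3) · 17^2/2 = 289/3 ≈ 96.3333

Turán's theorem: ex(n, K_{r+1}) is achieved by the complete r-partite Turán graph T(n, r) with parts as balanced as possible, and is at most (1 − 1/r) · n^2/2. For r = 3, n = 17: the density bound is (2/3) · 289/2 = 289/3 ≈ 96.3333. The integer-valued extremum is e(T(17, 3)) = 96, which is strictly less than the density bound 289/3 since 3 ∤ 17 (the parts of T(17, 3) cannot all be equal).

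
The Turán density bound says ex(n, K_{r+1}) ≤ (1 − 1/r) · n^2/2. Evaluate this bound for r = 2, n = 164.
Turán density bound = (1/2) · 164^2/2 = 6724

Turán's theorem: ex(n, K_{r+1}) is achieved by the complete r-partite Turán graph T(n, r) with parts as balanced as possible, and is at most (1 − 1/r) · n^2/2. For r = 2, n = 164: the density bound is (1/2) · 26896/2 = 6724. Since 2 ∣ 164, the Turán graph T(164, 2) has parts of equal size 82, and its edge count e(T(164, 2)) = 6724 attains the density bound exactly.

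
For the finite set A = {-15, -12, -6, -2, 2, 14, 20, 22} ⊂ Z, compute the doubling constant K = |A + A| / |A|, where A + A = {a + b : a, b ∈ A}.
K = |A + A| / |A| = 33/8

Enumerate A + A = {a + b : a, b ∈ A}. With |A| = 8, there are |A|^2 = 64 ordered sum pairs; collecting distinct values, A + A = {-30, -27, -24, -21, -18, -17, -14, -13, -12, -10, -8, -4, -1, 0, 2, 4, 5, 7, 8, 10, 12, 14, 16, 18, 20, 22, 24, 28, 34, 36, 40, 42, 44}, so |A + A| = 33. Thus K = 33/8. For comparison, the minimum possible |A + A| over all 8-element sets is 2·8 − 1 = 15 (so min K = 15/8), attained only by arithmetic progressions.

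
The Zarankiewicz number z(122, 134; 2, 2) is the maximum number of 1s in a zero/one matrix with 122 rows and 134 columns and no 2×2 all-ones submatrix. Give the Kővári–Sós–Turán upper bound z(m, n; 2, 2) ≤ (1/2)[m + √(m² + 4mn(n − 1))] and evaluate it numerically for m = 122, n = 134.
z(122, 134; 2, 2) ≤ (1/2)[122 + √(122² + 4·122·134·133)] = (1/2)[122 + √8712020] = 1536.8066

Kővári–Sós–Turán: let r_1, ..., r_122 be the row sums and z = Σ r_i the total number of 1s. Each pair of columns can share at most one row with both entries 1 (else a 2×2 all-ones block appears), so Σ_i C(r_i, 2) ≤ C(134, 2) = 8911. By convexity Σ_i C(r_i, 2) ≥ 122·C(z/122, 2) = z(z − 122)/(2·122), giving z² − 122z − 122·134·133 ≤ 0 and hence z ≤ (1/2)[122 + √(14884 + 4·2174284)] = (1/2)[122 + √8712020] ≈ (1/2)(122 + 2951.6131) = 1536.8066.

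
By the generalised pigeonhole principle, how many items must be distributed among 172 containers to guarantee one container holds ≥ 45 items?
n = (45 − 1)·172 + 1 = 7569

By the generalised pigeonhole principle, to guarantee some box contains ≥ r objects we need more than (r − 1) · k objects total. Threshold: n = (r − 1) · k + 1. With r = 45 and k = 172: n = 44 · 172 + 1 = 7568 + 1 = 7569. For n = 7568 = 44 · 172, we can put exactly 44 objects in every box, avoiding 45 in any single one — so 7569 is tight.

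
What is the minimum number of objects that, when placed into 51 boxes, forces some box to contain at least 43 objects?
n = (43 − 1)·51 + 1 = 2143

By the generalised pigeonhole principle, to guarantee some box contains ≥ r objects we need more than (r − 1) · k objects total. Threshold: n = (r − 1) · k + 1. With r = 43 and k = 51: n = 42 · 51 + 1 = 2142 + 1 = 2143. For n = 2142 = 42 · 51, we can put exactly 42 objects in every box, avoiding 43 in any single one — so 2143 is tight.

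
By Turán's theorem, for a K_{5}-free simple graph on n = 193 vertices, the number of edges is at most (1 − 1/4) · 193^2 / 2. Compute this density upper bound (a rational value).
Turán density bound = (3/4) · 193^2/2 = 111747/8 ≈ 13968.375

Turán's theorem: ex(n, K_{r+1}) is achieved by the complete r-partite Turán graph T(n, r) with parts as balanced as possible, and is at most (1 − 1/r) · n^2/2. For r = 4, n = 193: the density bound is (3/4) · 37249/2 = 111747/8 ≈ 13968.375. The integer-valued extremum is e(T(193, 4)) = 13968, which is strictly less than the density bound 111747/8 since 4 ∤ 193 (the parts of T(193, 4) cannot all be equal).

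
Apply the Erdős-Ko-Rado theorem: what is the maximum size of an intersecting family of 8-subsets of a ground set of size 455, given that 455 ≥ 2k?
max |F| = C(454, 7) = 752965996031040

Erdős-Ko-Rado (1961): when n ≥ 2k, max |F| = C(n−1, k−1). The bound is attained by the star {A : i ∈ A} for any fixed i ∈ [n]. Here C(455−1, 8−1) = C(454, 7) = 752965996031040.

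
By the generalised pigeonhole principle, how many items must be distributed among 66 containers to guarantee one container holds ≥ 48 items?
n = (48 − 1)·66 + 1 = 3103

By the generalised pigeonhole principle, to guarantee some box contains ≥ r objects we need more than (r − 1) · k objects total. Threshold: n = (r − 1) · k + 1. With r = 48 and k = 66: n = 47 · 66 + 1 = 3102 + 1 = 3103. For n = 3102 = 47 · 66, we can put exactly 47 objects in every box, avoiding 48 in any single one — so 3103 is tight.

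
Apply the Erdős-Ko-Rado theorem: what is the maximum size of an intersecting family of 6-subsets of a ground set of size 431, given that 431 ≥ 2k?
max |F| = C(430, 5) = 119681147586

Erdős-Ko-Rado (1961): when n ≥ 2k, max |F| = C(n−1, k−1). The bound is attained by the star {A : i ∈ A} for any fixed i ∈ [n]. Here C(431−1, 6−1) = C(430, 5) = 119681147586.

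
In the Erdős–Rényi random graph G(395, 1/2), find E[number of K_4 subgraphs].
E[# K_4] = C(395, 4) · (1/2)^C(4, 2) = 998988970 / 2^6 = 499494485/32 = 15609202.65625

For each 4-subset S of vertices (there are C(395, 4) = 998988970 such S), let X_S = 1 if S induces a K_4 (all C(4, 2) = 6 edges present). Then P(X_S = 1) = (1/2)^6 = 1/64. By linearity of expectation, E[# K_4] = C(395, 4) · (1/2)^6 = 998988970 / 64 = 499494485/32 = 15609202.65625.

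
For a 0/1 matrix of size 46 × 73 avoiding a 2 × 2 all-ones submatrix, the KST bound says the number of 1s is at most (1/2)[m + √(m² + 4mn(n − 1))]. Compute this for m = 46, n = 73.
z(46, 73; 2, 2) ≤ (1/2)[46 + √(46² + 4·46·73·72)] = (1/2)[46 + √969220] = 515.2449

Kővári–Sós–Turán: let r_1, ..., r_46 be the row sums and z = Σ r_i the total number of 1s. Each pair of columns can share at most one row with both entries 1 (else a 2×2 all-ones block appears), so Σ_i C(r_i, 2) ≤ C(73, 2) = 2628. By convexity Σ_i C(r_i, 2) ≥ 46·C(z/46, 2) = z(z − 46)/(2·46), giving z² − 46z − 46·73·72 ≤ 0 and hence z ≤ (1/2)[46 + √(2116 + 4·241776)] = (1/2)[46 + √969220] ≈ (1/2)(46 + 984.4897) = 515.2449.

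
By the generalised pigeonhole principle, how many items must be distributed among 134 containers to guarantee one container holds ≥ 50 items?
n = (50 − 1)·134 + 1 = 6567

By the generalised pigeonhole principle, to guarantee some box contains ≥ r objects we need more than (r − 1) · k objects total. Threshold: n = (r − 1) · k + 1. With r = 50 and k = 134: n = 49 · 134 + 1 = 6566 + 1 = 6567. For n = 6566 = 49 · 134, we can put exactly 49 objects in every box, avoiding 50 in any single one — so 6567 is tight.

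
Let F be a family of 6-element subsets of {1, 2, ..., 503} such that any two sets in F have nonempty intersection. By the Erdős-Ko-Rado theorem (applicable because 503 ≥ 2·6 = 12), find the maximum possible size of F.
max |F| = C(502, 5) = 260411458350

Erdős-Ko-Rado (1961): when n ≥ 2k, max |F| = C(n−1, k−1). The bound is attained by the star {A : i ∈ A} for any fixed i ∈ [n]. Here C(503−1, 6−1) = C(502, 5) = 260411458350.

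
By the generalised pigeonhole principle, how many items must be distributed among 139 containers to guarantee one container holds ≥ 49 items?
n = (49 − 1)·139 + 1 = 6673

By the generalised pigeonhole principle, to guarantee some box contains ≥ r objects we need more than (r − 1) · k objects total. Threshold: n = (r − 1) · k + 1. With r = 49 and k = 139: n = 48 · 139 + 1 = 6672 + 1 = 6673. For n = 6672 = 48 · 139, we can put exactly 48 objects in every box, avoiding 49 in any single one — so 6673 is tight.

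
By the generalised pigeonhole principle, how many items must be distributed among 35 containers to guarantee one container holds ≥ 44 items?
n = (44 − 1)·35 + 1 = 1506

By the generalised pigeonhole principle, to guarantee some box contains ≥ r objects we need more than (r − 1) · k objects total. Threshold: n = (r − 1) · k + 1. With r = 44 and k = 35: n = 43 · 35 + 1 = 1505 + 1 = 1506. For n = 1505 = 43 · 35, we can put exactly 43 objects in every box, avoiding 44 in any single one — so 1506 is tight.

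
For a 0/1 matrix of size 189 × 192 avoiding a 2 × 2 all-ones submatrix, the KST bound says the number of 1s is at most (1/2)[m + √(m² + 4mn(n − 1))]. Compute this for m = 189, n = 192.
z(189, 192; 2, 2) ≤ (1/2)[189 + √(189² + 4·189·192·191)] = (1/2)[189 + √27759753] = 2728.8763

Kővári–Sós–Turán: let r_1, ..., r_189 be the row sums and z = Σ r_i the total number of 1s. Each pair of columns can share at most one row with both entries 1 (else a 2×2 all-ones block appears), so Σ_i C(r_i, 2) ≤ C(192, 2) = 18336. By convexity Σ_i C(r_i, 2) ≥ 189·C(z/189, 2) = z(z − 189)/(2·189), giving z² − 189z − 189·192·191 ≤ 0 and hence z ≤ (1/2)[189 + √(35721 + 4·6931008)] = (1/2)[189 + √27759753] ≈ (1/2)(189 + 5268.7525) = 2728.8763.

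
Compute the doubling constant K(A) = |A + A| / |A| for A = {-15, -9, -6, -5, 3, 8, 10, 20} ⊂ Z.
K = |A + A| / |A| = 33/8

Enumerate A + A = {a + b : a, b ∈ A}. With |A| = 8, there are |A|^2 = 64 ordered sum pairs; collecting distinct values, A + A = {-30, -24, -21, -20, -18, -15, -14, -12, -11, -10, -7, -6, -5, -3, -2, -1, 1, 2, 3, 4, 5, 6, 11, 13, 14, 15, 16, 18, 20, 23, 28, 30, 40}, so |A + A| = 33. Thus K = 33/8. For comparison, the minimum possible |A + A| over all 8-element sets is 2·8 − 1 = 15 (so min K = 15/8), attained only by arithmetic progressions.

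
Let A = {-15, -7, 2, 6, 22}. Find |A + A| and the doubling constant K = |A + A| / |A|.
K = |A + A| / |A| = 15/5 = 3

Enumerate A + A = {a + b : a, b ∈ A}. With |A| = 5, there are |A|^2 = 25 ordered sum pairs; collecting distinct values, A + A = {-30, -22, -14, -13, -9, -5, -1, 4, 7, 8, 12, 15, 24, 28, 44}, so |A + A| = 15. Thus K = 15/5 = 3. For comparison, the minimum possible |A + A| over all 5-element sets is 2·5 − 1 = 9 (so min K = 9/5), attained only by arithmetic progressions.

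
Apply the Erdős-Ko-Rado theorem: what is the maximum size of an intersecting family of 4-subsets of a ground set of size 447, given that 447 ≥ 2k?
max |F| = C(446, 3) = 14686780

The Erdős-Ko-Rado theorem states: for n ≥ 2k, an intersecting family of k-subsets of an n-element set has size at most C(n − 1, k − 1), with equality for 'star' families {A ⊆ [n] : |A| = k, i ∈ A} (fix an element i). For n = 447, k = 4: C(446, 3) = 14686780.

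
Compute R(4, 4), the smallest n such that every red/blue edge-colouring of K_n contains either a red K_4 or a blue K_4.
R(4, 4) = 18

Lower bound: an explicit 2-colouring of K_{17} (typically a Paley-type or other structured construction) avoids a red K_4 and a blue K_4, showing R(4, 4) > 17.
Upper bound: the Erdős–Szekeres recurrence R(r, t') ≤ R(r−1, t') + R(r, t'−1) yields R(4, 4) ≤ 18.
Hence R(4, 4) = 18.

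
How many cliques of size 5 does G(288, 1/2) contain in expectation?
E[# K_5] = C(288, 5) · (1/2)^C(5, 2) = 15944920992 / 2^10 = 498278781/32 = 15571211.90625

For each 5-subset S of vertices (there are C(288, 5) = 15944920992 such S), let X_S = 1 if S induces a K_5 (all C(5, 2) = 10 edges present). Then P(X_S = 1) = (1/2)^10 = 1/1024. By linearity of expectation, E[# K_5] = C(288, 5) · (1/2)^10 = 15944920992 / 1024 = 498278781/32 = 15571211.90625.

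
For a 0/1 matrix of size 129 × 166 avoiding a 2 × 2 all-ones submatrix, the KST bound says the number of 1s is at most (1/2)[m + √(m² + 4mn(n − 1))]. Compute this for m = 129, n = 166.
z(129, 166; 2, 2) ≤ (1/2)[129 + √(129² + 4·129·166·165)] = (1/2)[129 + √14149881] = 1945.3164

Kővári–Sós–Turán: let r_1, ..., r_129 be the row sums and z = Σ r_i the total number of 1s. Each pair of columns can share at most one row with both entries 1 (else a 2×2 all-ones block appears), so Σ_i C(r_i, 2) ≤ C(166, 2) = 13695. By convexity Σ_i C(r_i, 2) ≥ 129·C(z/129, 2) = z(z − 129)/(2·129), giving z² − 129z − 129·166·165 ≤ 0 and hence z ≤ (1/2)[129 + √(16641 + 4·3533310)] = (1/2)[129 + √14149881] ≈ (1/2)(129 + 3761.6328) = 1945.3164.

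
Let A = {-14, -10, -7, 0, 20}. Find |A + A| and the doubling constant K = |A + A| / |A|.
K = |A + A| / |A| = 14/5

Enumerate A + A = {a + b : a, b ∈ A}. With |A| = 5, there are |A|^2 = 25 ordered sum pairs; collecting distinct values, A + A = {-28, -24, -21, -20, -17, -14, -10, -7, 0, 6, 10, 13, 20, 40}, so |A + A| = 14. Thus K = 14/5. For comparison, the minimum possible |A + A| over all 5-element sets is 2·5 − 1 = 9 (so min K = 9/5), attained only by arithmetic progressions.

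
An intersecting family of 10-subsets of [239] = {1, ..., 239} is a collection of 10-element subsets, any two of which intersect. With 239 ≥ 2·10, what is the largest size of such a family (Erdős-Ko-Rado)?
max |F| = C(238, 9) = 5793509382951290

Erdős-Ko-Rado (1961): when n ≥ 2k, max |F| = C(n−1, k−1). The bound is attained by the star {A : i ∈ A} for any fixed i ∈ [n]. Here C(239−1, 10−1) = C(238, 9) = 5793509382951290.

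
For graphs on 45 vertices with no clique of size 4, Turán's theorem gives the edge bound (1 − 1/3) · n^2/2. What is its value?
Turán density bound = (2/3) · 45^2/2 = 675

Turán's theorem: ex(n, K_{r+1}) is achieved by the complete r-partite Turán graph T(n, r) with parts as balanced as possible, and is at most (1 − 1/r) · n^2/2. For r = 3, n = 45: the density bound is (2/3) · 2025/2 = 675. Since 3 ∣ 45, the Turán graph T(45, 3) has parts of equal size 15, and its edge count e(T(45, 3)) = 675 attains the density bound exactly.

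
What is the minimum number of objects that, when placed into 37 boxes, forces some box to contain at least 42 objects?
n = (42 − 1)·37 + 1 = 1518

By the generalised pigeonhole principle, to guarantee some box contains ≥ r objects we need more than (r − 1) · k objects total. Threshold: n = (r − 1) · k + 1. With r = 42 and k = 37: n = 41 · 37 + 1 = 1517 + 1 = 1518. For n = 1517 = 41 · 37, we can put exactly 41 objects in every box, avoiding 42 in any single one — so 1518 is tight.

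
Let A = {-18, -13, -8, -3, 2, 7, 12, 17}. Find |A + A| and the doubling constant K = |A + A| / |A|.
K = |A + A| / |A| = 15/8

Enumerate A + A = {a + b : a, b ∈ A}. With |A| = 8, there are |A|^2 = 64 ordered sum pairs; collecting distinct values, A + A = {-36, -31, -26, -21, -16, -11, -6, -1, 4, 9, 14, 19, 24, 29, 34}, so |A + A| = 15. Thus K = 15/8. Here |A + A| = 2|A| − 1 = 15, the minimum possible — so K = 15/8 is minimal, which holds iff A is an arithmetic progression.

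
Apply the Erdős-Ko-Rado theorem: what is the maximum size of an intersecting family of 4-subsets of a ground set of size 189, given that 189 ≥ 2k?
max |F| = C(188, 3) = 1089836

Erdős-Ko-Rado (1961): when n ≥ 2k, max |F| = C(n−1, k−1). The bound is attained by the star {A : i ∈ A} for any fixed i ∈ [n]. Here C(189−1, 4−1) = C(188, 3) = 1089836.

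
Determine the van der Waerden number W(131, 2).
W(131, 2) = 131 + 1 = 132

A 2-term AP is any pair of integers, so a monochromatic 2-AP exists iff some colour is used at least twice. With 131 colours, the colouring i ↦ i on {1, ..., 131} uses each colour once, avoiding any monochromatic pair, so W(131, 2) > 131. For {1, ..., 132}, pigeonhole forces two integers of the same colour, which form a monochromatic 2-AP. Hence W(131, 2) = 132.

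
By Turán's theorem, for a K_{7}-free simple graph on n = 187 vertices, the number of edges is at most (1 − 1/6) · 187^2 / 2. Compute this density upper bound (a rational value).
Turán density bound = (5/6) · 187^2/2 = 174845/12 ≈ 14570.4167

Turán's theorem: ex(n, K_{r+1}) is achieved by the complete r-partite Turán graph T(n, r) with parts as balanced as possible, and is at most (1 − 1/r) · n^2/2. For r = 6, n = 187: the density bound is (5/6) · 34969/2 = 174845/12 ≈ 14570.4167. The integer-valued extremum is e(T(187, 6)) = 14570, which is strictly less than the density bound 174845/12 since 6 ∤ 187 (the parts of T(187, 6) cannot all be equal).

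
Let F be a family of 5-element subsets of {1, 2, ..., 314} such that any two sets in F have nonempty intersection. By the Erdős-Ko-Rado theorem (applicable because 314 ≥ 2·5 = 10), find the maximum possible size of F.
max |F| = C(313, 4) = 392292290

Erdős-Ko-Rado (1961): when n ≥ 2k, max |F| = C(n−1, k−1). The bound is attained by the star {A : i ∈ A} for any fixed i ∈ [n]. Here C(314−1, 5−1) = C(313, 4) = 392292290.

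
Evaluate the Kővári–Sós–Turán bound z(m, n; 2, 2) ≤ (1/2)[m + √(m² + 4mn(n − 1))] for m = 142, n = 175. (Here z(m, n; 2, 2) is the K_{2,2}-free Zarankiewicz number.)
z(142, 175; 2, 2) ≤ (1/2)[142 + √(142² + 4·142·175·174)] = (1/2)[142 + √17315764] = 2151.6107

Kővári–Sós–Turán: let r_1, ..., r_142 be the row sums and z = Σ r_i the total number of 1s. Each pair of columns can share at most one row with both entries 1 (else a 2×2 all-ones block appears), so Σ_i C(r_i, 2) ≤ C(175, 2) = 15225. By convexity Σ_i C(r_i, 2) ≥ 142·C(z/142, 2) = z(z − 142)/(2·142), giving z² − 142z − 142·175·174 ≤ 0 and hence z ≤ (1/2)[142 + √(20164 + 4·4323900)] = (1/2)[142 + √17315764] ≈ (1/2)(142 + 4161.2215) = 2151.6107.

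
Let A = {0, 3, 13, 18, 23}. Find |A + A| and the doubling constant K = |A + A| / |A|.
K = |A + A| / |A| = 13/5

Enumerate A + A = {a + b : a, b ∈ A}. With |A| = 5, there are |A|^2 = 25 ordered sum pairs; collecting distinct values, A + A = {0, 3, 6, 13, 16, 18, 21, 23, 26, 31, 36, 41, 46}, so |A + A| = 13. Thus K = 13/5. For comparison, the minimum possible |A + A| over all 5-element sets is 2·5 − 1 = 9 (so min K = 9/5), attained only by arithmetic progressions.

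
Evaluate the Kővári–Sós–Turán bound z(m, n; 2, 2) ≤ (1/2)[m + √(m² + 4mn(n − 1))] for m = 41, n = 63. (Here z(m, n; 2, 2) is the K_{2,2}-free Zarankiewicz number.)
z(41, 63; 2, 2) ≤ (1/2)[41 + √(41² + 4·41·63·62)] = (1/2)[41 + √642265] = 421.2072

Kővári–Sós–Turán: let r_1, ..., r_41 be the row sums and z = Σ r_i the total number of 1s. Each pair of columns can share at most one row with both entries 1 (else a 2×2 all-ones block appears), so Σ_i C(r_i, 2) ≤ C(63, 2) = 1953. By convexity Σ_i C(r_i, 2) ≥ 41·C(z/41, 2) = z(z − 41)/(2·41), giving z² − 41z − 41·63·62 ≤ 0 and hence z ≤ (1/2)[41 + √(1681 + 4·160146)] = (1/2)[41 + √642265] ≈ (1/2)(41 + 801.4144) = 421.2072.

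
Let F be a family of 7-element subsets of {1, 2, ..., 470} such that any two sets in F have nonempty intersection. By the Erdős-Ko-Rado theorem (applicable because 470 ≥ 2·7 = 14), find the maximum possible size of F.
max |F| = C(469, 6) = 14313964311192

The Erdős-Ko-Rado theorem states: for n ≥ 2k, an intersecting family of k-subsets of an n-element set has size at most C(n − 1, k − 1), with equality for 'star' families {A ⊆ [n] : |A| = k, i ∈ A} (fix an element i). For n = 470, k = 7: C(469, 6) = 14313964311192.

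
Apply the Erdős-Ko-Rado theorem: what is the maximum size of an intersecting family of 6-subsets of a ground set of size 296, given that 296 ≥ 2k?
max |F| = C(295, 5) = 17994159309

The Erdős-Ko-Rado theorem states: for n ≥ 2k, an intersecting family of k-subsets of an n-element set has size at most C(n − 1, k − 1), with equality for 'star' families {A ⊆ [n] : |A| = k, i ∈ A} (fix an element i). For n = 296, k = 6: C(295, 5) = 17994159309.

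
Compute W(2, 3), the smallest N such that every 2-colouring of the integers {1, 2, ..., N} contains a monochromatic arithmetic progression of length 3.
W(2, 3) = 9

Lower bound: the 2-colouring RRBBRRBB of {1, ..., 8} (R at positions {1, 2, 5, 6}, B at {3, 4, 7, 8}) contains no monochromatic 3-term AP, so W(2, 3) > 8. Upper bound: a case analysis on any 2-colouring of {1, ..., 9} forces such an AP. Hence W(2, 3) = 9.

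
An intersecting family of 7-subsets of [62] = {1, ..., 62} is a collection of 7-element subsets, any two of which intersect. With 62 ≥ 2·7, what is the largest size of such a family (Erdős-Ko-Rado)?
max |F| = C(61, 6) = 55525372

The Erdős-Ko-Rado theorem states: for n ≥ 2k, an intersecting family of k-subsets of an n-element set has size at most C(n − 1, k − 1), with equality for 'star' families {A ⊆ [n] : |A| = k, i ∈ A} (fix an element i). For n = 62, k = 7: C(61, 6) = 55525372.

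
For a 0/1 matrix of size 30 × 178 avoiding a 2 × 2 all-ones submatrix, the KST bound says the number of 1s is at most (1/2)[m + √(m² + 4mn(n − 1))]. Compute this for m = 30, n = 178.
z(30, 178; 2, 2) ≤ (1/2)[30 + √(30² + 4·30·178·177)] = (1/2)[30 + √3781620] = 987.3194

Kővári–Sós–Turán: let r_1, ..., r_30 be the row sums and z = Σ r_i the total number of 1s. Each pair of columns can share at most one row with both entries 1 (else a 2×2 all-ones block appears), so Σ_i C(r_i, 2) ≤ C(178, 2) = 15753. By convexity Σ_i C(r_i, 2) ≥ 30·C(z/30, 2) = z(z − 30)/(2·30), giving z² − 30z − 30·178·177 ≤ 0 and hence z ≤ (1/2)[30 + √(900 + 4·945180)] = (1/2)[30 + √3781620] ≈ (1/2)(30 + 1944.6388) = 987.3194.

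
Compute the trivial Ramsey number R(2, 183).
R(2, 183) = 183

R(2, k) = k for all k ≥ 2: in a 2-colouring of K_k, either some edge is red (a red K_2) or all edges are blue (a blue K_k). And K_{182} coloured all-blue has no blue K_183, so R(2, 183) > 182. Hence R(2, 183) = 183.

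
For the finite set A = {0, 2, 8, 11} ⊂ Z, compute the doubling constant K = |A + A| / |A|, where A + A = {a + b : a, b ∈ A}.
K = |A + A| / |A| = 10/4 = 5/2

Enumerate A + A = {a + b : a, b ∈ A}. With |A| = 4, there are |A|^2 = 16 ordered sum pairs; collecting distinct values, A + A = {0, 2, 4, 8, 10, 11, 13, 16, 19, 22}, so |A + A| = 10. Thus K = 10/4 = 5/2. For comparison, the minimum possible |A + A| over all 4-element sets is 2·4 − 1 = 7 (so min K = 7/4), attained only by arithmetic progressions.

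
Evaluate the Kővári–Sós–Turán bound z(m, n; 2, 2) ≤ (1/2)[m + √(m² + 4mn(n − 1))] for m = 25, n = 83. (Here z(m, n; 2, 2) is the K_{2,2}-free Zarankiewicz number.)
z(25, 83; 2, 2) ≤ (1/2)[25 + √(25² + 4·25·83·82)] = (1/2)[25 + √681225] = 425.1818

Kővári–Sós–Turán: let r_1, ..., r_25 be the row sums and z = Σ r_i the total number of 1s. Each pair of columns can share at most one row with both entries 1 (else a 2×2 all-ones block appears), so Σ_i C(r_i, 2) ≤ C(83, 2) = 3403. By convexity Σ_i C(r_i, 2) ≥ 25·C(z/25, 2) = z(z − 25)/(2·25), giving z² − 25z − 25·83·82 ≤ 0 and hence z ≤ (1/2)[25 + √(625 + 4·170150)] = (1/2)[25 + √681225] ≈ (1/2)(25 + 825.3636) = 425.1818.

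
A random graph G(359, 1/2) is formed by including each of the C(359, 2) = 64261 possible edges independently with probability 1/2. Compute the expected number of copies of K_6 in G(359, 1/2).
E[# K_6] = C(359, 6) · (1/2)^C(6, 2) = 2850984183439 / 2^15 ≈ 87005132.551239

For each 6-subset S of vertices (there are C(359, 6) = 2850984183439 such S), let X_S = 1 if S induces a K_6 (all C(6, 2) = 15 edges present). Then P(X_S = 1) = (1/2)^15 = 1/32768. By linearity of expectation, E[# K_6] = C(359, 6) · (1/2)^15 = 2850984183439 / 32768 ≈ 87005132.551239.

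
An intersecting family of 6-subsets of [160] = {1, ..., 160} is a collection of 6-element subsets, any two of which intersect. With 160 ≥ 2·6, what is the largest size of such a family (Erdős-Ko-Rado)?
max |F| = C(159, 5) = 794747031

The Erdős-Ko-Rado theorem states: for n ≥ 2k, an intersecting family of k-subsets of an n-element set has size at most C(n − 1, k − 1), with equality for 'star' families {A ⊆ [n] : |A| = k, i ∈ A} (fix an element i). For n = 160, k = 6: C(159, 5) = 794747031.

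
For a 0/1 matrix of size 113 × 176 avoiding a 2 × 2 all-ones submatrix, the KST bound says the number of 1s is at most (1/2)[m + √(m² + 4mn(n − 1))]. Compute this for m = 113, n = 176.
z(113, 176; 2, 2) ≤ (1/2)[113 + √(113² + 4·113·176·175)] = (1/2)[113 + √13934369] = 1922.9384

Kővári–Sós–Turán: let r_1, ..., r_113 be the row sums and z = Σ r_i the total number of 1s. Each pair of columns can share at most one row with both entries 1 (else a 2×2 all-ones block appears), so Σ_i C(r_i, 2) ≤ C(176, 2) = 15400. By convexity Σ_i C(r_i, 2) ≥ 113·C(z/113, 2) = z(z − 113)/(2·113), giving z² − 113z − 113·176·175 ≤ 0 and hence z ≤ (1/2)[113 + √(12769 + 4·3480400)] = (1/2)[113 + √13934369] ≈ (1/2)(113 + 3732.8768) = 1922.9384.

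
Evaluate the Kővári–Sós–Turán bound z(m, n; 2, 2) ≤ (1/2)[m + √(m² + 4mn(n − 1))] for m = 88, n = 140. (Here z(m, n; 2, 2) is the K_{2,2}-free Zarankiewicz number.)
z(88, 140; 2, 2) ≤ (1/2)[88 + √(88² + 4·88·140·139)] = (1/2)[88 + √6857664] = 1353.3571

Kővári–Sós–Turán: let r_1, ..., r_88 be the row sums and z = Σ r_i the total number of 1s. Each pair of columns can share at most one row with both entries 1 (else a 2×2 all-ones block appears), so Σ_i C(r_i, 2) ≤ C(140, 2) = 9730. By convexity Σ_i C(r_i, 2) ≥ 88·C(z/88, 2) = z(z − 88)/(2·88), giving z² − 88z − 88·140·139 ≤ 0 and hence z ≤ (1/2)[88 + √(7744 + 4·1712480)] = (1/2)[88 + √6857664] ≈ (1/2)(88 + 2618.7142) = 1353.3571.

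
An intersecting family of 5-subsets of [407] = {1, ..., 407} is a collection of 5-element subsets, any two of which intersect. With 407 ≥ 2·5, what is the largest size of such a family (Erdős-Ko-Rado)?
max |F| = C(406, 4) = 1115465715

Erdős-Ko-Rado (1961): when n ≥ 2k, max |F| = C(n−1, k−1). The bound is attained by the star {A : i ∈ A} for any fixed i ∈ [n]. Here C(407−1, 5−1) = C(406, 4) = 1115465715.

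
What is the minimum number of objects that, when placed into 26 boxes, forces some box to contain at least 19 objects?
n = (19 − 1)·26 + 1 = 469

By the generalised pigeonhole principle, to guarantee some box contains ≥ r objects we need more than (r − 1) · k objects total. Threshold: n = (r − 1) · k + 1. With r = 19 and k = 26: n = 18 · 26 + 1 = 468 + 1 = 469. For n = 468 = 18 · 26, we can put exactly 18 objects in every box, avoiding 19 in any single one — so 469 is tight.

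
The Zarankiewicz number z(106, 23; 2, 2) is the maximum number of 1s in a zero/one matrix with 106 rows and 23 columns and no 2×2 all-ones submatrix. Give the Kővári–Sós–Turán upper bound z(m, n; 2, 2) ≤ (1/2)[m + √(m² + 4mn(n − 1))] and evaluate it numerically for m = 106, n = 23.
z(106, 23; 2, 2) ≤ (1/2)[106 + √(106² + 4·106·23·22)] = (1/2)[106 + √225780] = 290.5816

Kővári–Sós–Turán: let r_1, ..., r_106 be the row sums and z = Σ r_i the total number of 1s. Each pair of columns can share at most one row with both entries 1 (else a 2×2 all-ones block appears), so Σ_i C(r_i, 2) ≤ C(23, 2) = 253. By convexity Σ_i C(r_i, 2) ≥ 106·C(z/106, 2) = z(z − 106)/(2·106), giving z² − 106z − 106·23·22 ≤ 0 and hence z ≤ (1/2)[106 + √(11236 + 4·53636)] = (1/2)[106 + √225780] ≈ (1/2)(106 + 475.1631) = 290.5816.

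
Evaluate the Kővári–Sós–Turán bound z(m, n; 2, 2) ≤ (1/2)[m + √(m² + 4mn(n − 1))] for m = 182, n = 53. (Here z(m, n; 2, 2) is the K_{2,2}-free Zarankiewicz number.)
z(182, 53; 2, 2) ≤ (1/2)[182 + √(182² + 4·182·53·52)] = (1/2)[182 + √2039492] = 805.0539

Kővári–Sós–Turán: let r_1, ..., r_182 be the row sums and z = Σ r_i the total number of 1s. Each pair of columns can share at most one row with both entries 1 (else a 2×2 all-ones block appears), so Σ_i C(r_i, 2) ≤ C(53, 2) = 1378. By convexity Σ_i C(r_i, 2) ≥ 182·C(z/182, 2) = z(z − 182)/(2·182), giving z² − 182z − 182·53·52 ≤ 0 and hence z ≤ (1/2)[182 + √(33124 + 4·501592)] = (1/2)[182 + √2039492] ≈ (1/2)(182 + 1428.1078) = 805.0539.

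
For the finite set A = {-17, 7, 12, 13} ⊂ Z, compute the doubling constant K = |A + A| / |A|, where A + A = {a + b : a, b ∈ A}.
K = |A + A| / |A| = 10/4 = 5/2

Enumerate A + A = {a + b : a, b ∈ A}. With |A| = 4, there are |A|^2 = 16 ordered sum pairs; collecting distinct values, A + A = {-34, -10, -5, -4, 14, 19, 20, 24, 25, 26}, so |A + A| = 10. Thus K = 10/4 = 5/2. For comparison, the minimum possible |A + A| over all 4-element sets is 2·4 − 1 = 7 (so min K = 7/4), attained only by arithmetic progressions.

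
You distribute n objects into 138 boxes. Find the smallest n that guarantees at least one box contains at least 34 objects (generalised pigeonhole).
n = (34 − 1)·138 + 1 = 4555

By the generalised pigeonhole principle, to guarantee some box contains ≥ r objects we need more than (r − 1) · k objects total. Threshold: n = (r − 1) · k + 1. With r = 34 and k = 138: n = 33 · 138 + 1 = 4554 + 1 = 4555. For n = 4554 = 33 · 138, we can put exactly 33 objects in every box, avoiding 34 in any single one — so 4555 is tight.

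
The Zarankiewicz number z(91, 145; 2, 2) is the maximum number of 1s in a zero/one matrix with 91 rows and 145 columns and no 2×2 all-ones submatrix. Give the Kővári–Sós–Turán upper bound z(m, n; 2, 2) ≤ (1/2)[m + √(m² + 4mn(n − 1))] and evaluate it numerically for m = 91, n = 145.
z(91, 145; 2, 2) ≤ (1/2)[91 + √(91² + 4·91·145·144)] = (1/2)[91 + √7608601] = 1424.6846

Kővári–Sós–Turán: let r_1, ..., r_91 be the row sums and z = Σ r_i the total number of 1s. Each pair of columns can share at most one row with both entries 1 (else a 2×2 all-ones block appears), so Σ_i C(r_i, 2) ≤ C(145, 2) = 10440. By convexity Σ_i C(r_i, 2) ≥ 91·C(z/91, 2) = z(z − 91)/(2·91), giving z² − 91z − 91·145·144 ≤ 0 and hence z ≤ (1/2)[91 + √(8281 + 4·1900080)] = (1/2)[91 + √7608601] ≈ (1/2)(91 + 2758.3693) = 1424.6846.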